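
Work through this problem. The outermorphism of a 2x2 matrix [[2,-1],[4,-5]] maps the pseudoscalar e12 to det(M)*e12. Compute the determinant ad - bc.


The outermorphism of a linear map f sends e1^e2 to f(e1)^f(e2).
f(e1) = 2*e1 + 4*e2
f(e2) = -1*e1 - 5*e2
f(e1) ^ f(e2) = (2*e1 + 4*e2) ^ (-1*e1 - 5*e2)
= 2*(-5)*e12 + 4*(-1)*e21
= (-10 - (-4))*e12
= -6*e12
Coefficient = -6


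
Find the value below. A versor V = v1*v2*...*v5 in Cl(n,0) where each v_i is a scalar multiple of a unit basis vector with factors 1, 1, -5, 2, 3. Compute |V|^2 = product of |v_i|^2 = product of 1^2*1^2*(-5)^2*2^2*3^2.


Each vector v_i has |v_i|^2 = s_i^2
Squared scales: 1^2 = 1, 1^2 = 1, (-5)^2 = 25, 2^2 = 4, 3^2 = 9
|V|^2 = 1 * 1 * 25 * 4 * 9
= 900


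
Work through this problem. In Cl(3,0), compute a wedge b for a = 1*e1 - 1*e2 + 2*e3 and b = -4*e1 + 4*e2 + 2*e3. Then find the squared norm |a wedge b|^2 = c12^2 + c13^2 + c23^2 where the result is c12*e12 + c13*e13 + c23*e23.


a wedge b = (a1*b2 - a2*b1)*e12 + (a1*b3 - a3*b1)*e13 + (a2*b3 - a3*b2)*e23
e12 coeff: 1*4 - (-1)*(-4) = 4 - 4 = 0
e13 coeff: 1*2 - 2*(-4) = 2 - (-8) = 10
e23 coeff: (-1)*2 - 2*4 = -2 - 8 = -10
|a wedge b|^2 = 0^2 + 10^2 + (-10)^2
= 0 + 100 + 100
= 200


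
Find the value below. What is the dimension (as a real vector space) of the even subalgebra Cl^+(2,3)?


Even subalgebra dimension = 2^(n-1)
n = 2 + 3 = 5
2^(5 - 1) = 2^4 = 16
Verification: sum of C(5,k) for even k = 1 + 10 + 5 = 16
Result = 16


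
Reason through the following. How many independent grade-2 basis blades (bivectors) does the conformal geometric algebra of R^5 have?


The conformal model of R^5 uses Cl(6,1) with m = 5 + 2 = 7 generators.
Number of grade-2 blades = C(m, 2) = C(7, 2)
= 7*6/2 = 21


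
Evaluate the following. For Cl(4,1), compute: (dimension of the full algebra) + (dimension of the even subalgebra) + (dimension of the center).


n = 4 + 1 = 5
Total dim = 2^5 = 32
Even subalgebra dim = 2^4 = 16
n is odd, so center dim = 2
Sum = 32 + 16 + 2 = 50


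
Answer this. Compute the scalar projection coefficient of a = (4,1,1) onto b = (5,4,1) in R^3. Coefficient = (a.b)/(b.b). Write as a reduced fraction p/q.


Projection coefficient = (a . b) / (b . b)
a . b = 4*5 + 1*4 + 1*1
= 20 + 4 + 1 = 25
b . b = 5^2 + 4^2 + 1^2
= 25 + 16 + 1 = 42
Coefficient = 25/42
In lowest terms: 25/42


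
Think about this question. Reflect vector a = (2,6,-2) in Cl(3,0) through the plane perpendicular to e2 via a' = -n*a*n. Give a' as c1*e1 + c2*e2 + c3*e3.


Reflection formula: a' = -n*a*n, with n = e2 (unit vector, n^2 = 1).
For reflection through hyperplane perp to e2:
The component along e2 flips sign, others stay.
a = (2, 6, -2)
a' = (2, -6, -2)
a' = 2*e1 - 6*e2 - 2*e3


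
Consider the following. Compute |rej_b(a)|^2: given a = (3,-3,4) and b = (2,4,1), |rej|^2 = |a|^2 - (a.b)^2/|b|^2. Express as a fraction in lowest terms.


|a|^2 = 3^2 + (-3)^2 + 4^2 = 34
|b|^2 = 2^2 + 4^2 + 1^2 = 21
a . b = 3*2 + (-3)*4 + 4*1 = -2
(a.b)^2 = (-2)^2 = 4
|rej|^2 = 34 - 4/21
= (714 - 4)/21
= 710/21
In lowest terms: 710/21


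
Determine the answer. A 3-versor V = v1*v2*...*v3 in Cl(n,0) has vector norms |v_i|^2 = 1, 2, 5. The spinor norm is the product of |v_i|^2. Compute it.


Spinor norm N(V) = |v1|^2 * |v2|^2 * ... * |v3|^2
= 1 * 2 * 5
Running product: 1, 2, 10
N(V) = 10


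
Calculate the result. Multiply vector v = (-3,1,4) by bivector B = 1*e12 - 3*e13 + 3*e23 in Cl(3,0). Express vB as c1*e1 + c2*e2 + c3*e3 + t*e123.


vB has grade-1 (vector) and grade-3 (trivector) parts: vB = (v _| B) + (v ^ B).
Vector part <vB>_1:
  e1: -v2*b12 - v3*b13 = -(1)*(1) - (4)*(-3) = 11
  e2: v1*b12 - v3*b23 = (-3)*(1) - (4)*(3) = -15
  e3: v1*b13 + v2*b23 = (-3)*(-3) + (1)*(3) = 12
Trivector part <vB>_3:
  e123: v1*b23 - v2*b13 + v3*b12 = (-3)*(3) - (1)*(-3) + (4)*(1) = -2
vB = 11*e1 - 15*e2 + 12*e3 - 2*e123


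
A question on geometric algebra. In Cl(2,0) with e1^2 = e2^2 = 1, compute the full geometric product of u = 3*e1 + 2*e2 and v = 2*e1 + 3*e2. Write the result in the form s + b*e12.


Expand: (3*e1 + 2*e2)(2*e1 + 3*e2)
= 3*2*e1e1 + 3*3*e1e2 + 2*2*e2e1 + 2*3*e2e2
Using e1^2 = e2^2 = 1, e2e1 = -e1e2:
Scalar part s = 3*2 + 2*3 = 6 + 6 = 12
Bivector part b = 3*3 - 2*2 = 9 - 4 = 5
uv = 12 + 5*e12


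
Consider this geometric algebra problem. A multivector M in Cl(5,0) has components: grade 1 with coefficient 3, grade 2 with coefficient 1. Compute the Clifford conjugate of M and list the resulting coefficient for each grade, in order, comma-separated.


Clifford conjugate sign for grade k: (-1)^(k(k+1)/2)
Grade 1: (-1)^(1*2/2) = (-1)^1 = -1, coeff 3 -> -3
Grade 2: (-1)^(2*3/2) = (-1)^3 = -1, coeff 1 -> -1
Conjugated coefficients: -3, -1


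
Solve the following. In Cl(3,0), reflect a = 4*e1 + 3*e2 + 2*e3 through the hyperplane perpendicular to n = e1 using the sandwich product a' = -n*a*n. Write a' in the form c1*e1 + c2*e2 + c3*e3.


Reflection formula: a' = -n*a*n, with n = e1 (unit vector, n^2 = 1).
For reflection through hyperplane perp to e1:
The component along e1 flips sign, others stay.
a = (4, 3, 2)
a' = (-4, 3, 2)
a' = -4*e1 + 3*e2 + 2*e3


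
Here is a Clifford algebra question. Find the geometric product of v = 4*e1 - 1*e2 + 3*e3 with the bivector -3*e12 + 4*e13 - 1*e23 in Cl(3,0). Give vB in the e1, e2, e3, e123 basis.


vB has grade-1 (vector) and grade-3 (trivector) parts: vB = (v _| B) + (v ^ B).
Vector part <vB>_1:
  e1: -v2*b12 - v3*b13 = -(-1)*(-3) - (3)*(4) = -15
  e2: v1*b12 - v3*b23 = (4)*(-3) - (3)*(-1) = -9
  e3: v1*b13 + v2*b23 = (4)*(4) + (-1)*(-1) = 17
Trivector part <vB>_3:
  e123: v1*b23 - v2*b13 + v3*b12 = (4)*(-1) - (-1)*(4) + (3)*(-3) = -9
vB = -15*e1 - 9*e2 + 17*e3 - 9*e123


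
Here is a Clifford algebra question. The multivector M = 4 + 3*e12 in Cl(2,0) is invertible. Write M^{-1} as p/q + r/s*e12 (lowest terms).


M = 4 + 3*e12, where e12^2 = -1.
Since M commutes with its reverse ~M = a - b*e12, M * ~M = a^2 - b^2*e12^2 = a^2 + b^2.
So M^{-1} = ~M / (a^2 + b^2) = (a - b*e12)/(a^2 + b^2).
a^2 + b^2 = 16 + 9 = 25
Scalar part = 4/25 = 4/25
Bivector coeff = -3/25 = -3/25
M^{-1} = 4/25 - 3/25*e12


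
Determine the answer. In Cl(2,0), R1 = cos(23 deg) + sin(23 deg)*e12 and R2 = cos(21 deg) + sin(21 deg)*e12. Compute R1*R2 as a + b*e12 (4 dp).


Same-plane rotors commute and their half-angles add:
R1*R2 = cos(a1 + a2) + sin(a1 + a2)*e12.
a1 + a2 = 23 + 21 = 44 deg
cos(44 deg) = 0.7193
sin(44 deg) = 0.6947
R1*R2 = 0.7193 + 0.6947*e12


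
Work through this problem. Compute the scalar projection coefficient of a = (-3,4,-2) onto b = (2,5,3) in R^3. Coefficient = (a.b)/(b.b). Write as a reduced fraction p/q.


Projection coefficient = (a . b) / (b . b)
a . b = (-3)*2 + 4*5 + (-2)*3
= -6 + 20 + (-6) = 8
b . b = 2^2 + 5^2 + 3^2
= 4 + 25 + 9 = 38
Coefficient = 8/38
In lowest terms: 4/19


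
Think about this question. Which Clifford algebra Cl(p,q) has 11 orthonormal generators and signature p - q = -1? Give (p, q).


We need p + q = 11 and p - q = -1.
Adding: 2p = 11 + (-1) = 10, so p = 5.
Then q = 11 - 5 = 6.
(p, q) = (5, 6)


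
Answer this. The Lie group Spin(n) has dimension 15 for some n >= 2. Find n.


dim Spin(n) = dim so(n) = n(n-1)/2.
Solve n(n-1)/2 = 15, i.e. n^2 - n - 30 = 0.
Discriminant = 1 + 8*15 = 121
n = (1 + sqrt(121))/2 = (1 + 11)/2 = 6


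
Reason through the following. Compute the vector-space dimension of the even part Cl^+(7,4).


Even subalgebra dimension = 2^(n-1)
n = 7 + 4 = 11
2^(11 - 1) = 2^10 = 1024
Verification: sum of C(11,k) for even k = 1 + 55 + 330 + 462 + 165 + 11 = 1024
Result = 1024


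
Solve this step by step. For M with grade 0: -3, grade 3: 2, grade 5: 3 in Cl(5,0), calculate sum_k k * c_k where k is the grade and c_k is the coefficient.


Grade-weighted sum = sum of grade_k * coefficient_k
0*(-3) = 0
3*2 = 6
5*3 = 15
Total = 0 + 6 + 15 = 21


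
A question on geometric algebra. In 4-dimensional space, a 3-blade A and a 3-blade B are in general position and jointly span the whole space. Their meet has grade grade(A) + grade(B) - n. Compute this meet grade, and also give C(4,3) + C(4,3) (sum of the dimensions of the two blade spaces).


Meet grade = grade(A) + grade(B) - n
= 3 + 3 - 4 = 2
C(4,3) = 4
C(4,3) = 4
dim_A + dim_B = 4 + 4 = 8


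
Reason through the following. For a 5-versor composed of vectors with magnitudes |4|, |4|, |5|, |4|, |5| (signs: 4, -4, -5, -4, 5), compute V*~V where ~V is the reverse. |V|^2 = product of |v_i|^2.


Each vector v_i has |v_i|^2 = s_i^2
Squared scales: 4^2 = 16, (-4)^2 = 16, (-5)^2 = 25, (-4)^2 = 16, 5^2 = 25
|V|^2 = 16 * 16 * 25 * 16 * 25
= 2560000


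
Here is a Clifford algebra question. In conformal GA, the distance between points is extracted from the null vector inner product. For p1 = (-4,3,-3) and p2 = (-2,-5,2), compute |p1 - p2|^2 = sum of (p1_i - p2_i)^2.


p1 - p2 = (-2, 8, -5)
|p1 - p2|^2 = (-2)^2 + 8^2 + (-5)^2
= 4 + 64 + 25
= 93


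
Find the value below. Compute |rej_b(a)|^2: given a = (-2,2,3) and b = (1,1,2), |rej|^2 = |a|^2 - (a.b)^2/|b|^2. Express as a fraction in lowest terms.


|a|^2 = (-2)^2 + 2^2 + 3^2 = 17
|b|^2 = 1^2 + 1^2 + 2^2 = 6
a . b = (-2)*1 + 2*1 + 3*2 = 6
(a.b)^2 = 6^2 = 36
|rej|^2 = 17 - 36/6
= (102 - 36)/6
= 66/6
In lowest terms: 11/1


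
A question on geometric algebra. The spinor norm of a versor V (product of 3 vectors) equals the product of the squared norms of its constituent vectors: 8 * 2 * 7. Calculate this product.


Spinor norm N(V) = |v1|^2 * |v2|^2 * ... * |v3|^2
= 8 * 2 * 7
Running product: 8, 16, 112
N(V) = 112


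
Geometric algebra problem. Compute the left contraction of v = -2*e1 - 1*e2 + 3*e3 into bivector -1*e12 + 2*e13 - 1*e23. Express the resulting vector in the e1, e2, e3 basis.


Left contraction v _| B = <vB>_1 (grade-1 part of the geometric product vB).
Using e1_|e12 = e2, e2_|e12 = -e1, e1_|e13 = e3, e3_|e13 = -e1, e2_|e23 = e3, e3_|e23 = -e2:
e1 coeff: -v2*b12 - v3*b13 = -(-1)*(-1) - (3)*(2) = -7
e2 coeff: v1*b12 - v3*b23 = (-2)*(-1) - (3)*(-1) = 5
e3 coeff: v1*b13 + v2*b23 = (-2)*(2) + (-1)*(-1) = -3
v _| B = -7*e1 + 5*e2 - 3*e3


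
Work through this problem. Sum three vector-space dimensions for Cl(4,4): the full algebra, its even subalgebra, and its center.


n = 4 + 4 = 8
Total dim = 2^8 = 256
Even subalgebra dim = 2^7 = 128
n is even, so center dim = 1
Sum = 256 + 128 + 1 = 385


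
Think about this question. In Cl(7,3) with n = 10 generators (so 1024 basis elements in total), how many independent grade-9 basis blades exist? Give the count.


Number of grade-k basis blades in Cl(p,q) with n = p + q is C(n, k).
n = 7 + 3 = 10
C(10, 9) = 10! / (9! * 1!)
= 3628800 / (362880 * 1)
= 10


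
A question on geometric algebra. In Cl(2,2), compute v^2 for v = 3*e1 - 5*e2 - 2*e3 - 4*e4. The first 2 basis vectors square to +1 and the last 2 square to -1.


v^2 = sum of c_i^2 * e_i^2
Positive signature terms (e_i^2 = +1): 3^2 + (-5)^2 = 34
Negative signature terms (e_j^2 = -1): (-2)^2 + (-4)^2 = 20
v^2 = 34 - 20 = 14


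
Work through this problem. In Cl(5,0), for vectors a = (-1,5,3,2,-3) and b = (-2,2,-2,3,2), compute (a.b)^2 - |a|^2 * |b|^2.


a . b = (-1)*(-2) + 5*2 + 3*(-2) + 2*3 + (-3)*2
= 2 + 10 + (-6) + 6 + (-6) = 6
|a|^2 = (-1)^2 + 5^2 + 3^2 + 2^2 + (-3)^2 = 48
|b|^2 = (-2)^2 + 2^2 + (-2)^2 + 3^2 + 2^2 = 25
(a.b)^2 = 6^2 = 36
|a|^2 * |b|^2 = 48 * 25 = 1200
Result = 36 - 1200 = -1164


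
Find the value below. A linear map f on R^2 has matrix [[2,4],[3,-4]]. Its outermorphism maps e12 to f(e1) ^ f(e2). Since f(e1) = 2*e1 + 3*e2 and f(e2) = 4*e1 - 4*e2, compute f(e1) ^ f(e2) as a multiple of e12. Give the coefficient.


The outermorphism of a linear map f sends e1^e2 to f(e1)^f(e2).
f(e1) = 2*e1 + 3*e2
f(e2) = 4*e1 - 4*e2
f(e1) ^ f(e2) = (2*e1 + 3*e2) ^ (4*e1 - 4*e2)
= 2*(-4)*e12 + 3*4*e21
= (-8 - 12)*e12
= -20*e12
Coefficient = -20


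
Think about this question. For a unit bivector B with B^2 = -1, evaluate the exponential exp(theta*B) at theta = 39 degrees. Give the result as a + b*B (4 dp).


For a unit bivector B with B^2 = -1, the exponential series gives
e^(theta*B) = cos(theta) + sin(theta)*B (the GA analogue of Euler's formula).
theta = 39 degrees = 0.680678 rad
cos(39 deg) = 0.7771
sin(39 deg) = 0.6293
exp(theta*B) = 0.7771 + 0.6293*B


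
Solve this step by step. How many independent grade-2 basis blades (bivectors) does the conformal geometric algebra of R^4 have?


The conformal model of R^4 uses Cl(5,1) with m = 4 + 2 = 6 generators.
Number of grade-2 blades = C(m, 2) = C(6, 2)
= 6*5/2 = 15


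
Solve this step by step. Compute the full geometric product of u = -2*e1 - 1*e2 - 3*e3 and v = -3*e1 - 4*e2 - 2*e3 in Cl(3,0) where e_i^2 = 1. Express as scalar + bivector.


In Cl(3,0): e_i^2 = 1, e_ie_j = -e_je_i for i != j.
Scalar part = u . v = (-2)*(-3) + (-1)*(-4) + (-3)*(-2)
= 6 + 4 + 6 = 16
e12 coeff = (-2)*(-4) - (-1)*(-3) = 8 - 3 = 5
e13 coeff = (-2)*(-2) - (-3)*(-3) = 4 - 9 = -5
e23 coeff = (-1)*(-2) - (-3)*(-4) = 2 - 12 = -10
uv = 16 + 5*e12 - 5*e13 - 10*e23


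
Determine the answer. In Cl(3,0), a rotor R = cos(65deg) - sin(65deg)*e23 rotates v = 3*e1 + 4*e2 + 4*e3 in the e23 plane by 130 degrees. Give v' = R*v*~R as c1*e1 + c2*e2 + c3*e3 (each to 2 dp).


Rotor R = cos(65deg) - sin(65deg)*e23
Rotation angle theta = 2 * 65 = 130 degrees in the e23 plane (e2 -> e3).
The component perpendicular to the plane (e1) is invariant: v'_1 = v1 = 3.00
cos(130deg) = -0.6428, sin(130deg) = 0.7660
v'_2 = v2*cos(theta) - v3*sin(theta) = 4*(-0.6428) - 4*0.7660 = -5.64
v'_3 = v2*sin(theta) + v3*cos(theta) = 4*0.7660 + 4*(-0.6428) = 0.49
v' = 3.00*e1 - 5.64*e2 + 0.49*e3


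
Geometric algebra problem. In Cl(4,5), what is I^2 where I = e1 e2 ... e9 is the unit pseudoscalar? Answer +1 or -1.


The pseudoscalar I = e1...e_n (product of all n generators) of Cl(p,q) satisfies I^2 = (-1)^(q + n(n-1)/2).
p = 4, q = 5, n = p + q = 9
n(n-1)/2 = 9 * 8 / 2 = 36
Exponent = q + n(n-1)/2 = 5 + 36 = 41
I^2 = (-1)^41 = -1


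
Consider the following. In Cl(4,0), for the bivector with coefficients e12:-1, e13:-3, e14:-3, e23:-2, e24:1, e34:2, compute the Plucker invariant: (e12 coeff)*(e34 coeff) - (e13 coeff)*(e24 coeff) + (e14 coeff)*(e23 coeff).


Plucker relation: af - be + cd
a*f = (-1)*2 = -2
b*e = (-3)*1 = -3
c*d = (-3)*(-2) = 6
af - be + cd = -2 - (-3) + 6
= 7


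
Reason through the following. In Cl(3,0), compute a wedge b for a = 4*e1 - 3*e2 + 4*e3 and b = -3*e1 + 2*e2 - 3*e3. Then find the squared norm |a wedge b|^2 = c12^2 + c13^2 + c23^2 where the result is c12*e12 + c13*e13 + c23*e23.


a wedge b = (a1*b2 - a2*b1)*e12 + (a1*b3 - a3*b1)*e13 + (a2*b3 - a3*b2)*e23
e12 coeff: 4*2 - (-3)*(-3) = 8 - 9 = -1
e13 coeff: 4*(-3) - 4*(-3) = -12 - (-12) = 0
e23 coeff: (-3)*(-3) - 4*2 = 9 - 8 = 1
|a wedge b|^2 = (-1)^2 + 0^2 + 1^2
= 1 + 0 + 1
= 2


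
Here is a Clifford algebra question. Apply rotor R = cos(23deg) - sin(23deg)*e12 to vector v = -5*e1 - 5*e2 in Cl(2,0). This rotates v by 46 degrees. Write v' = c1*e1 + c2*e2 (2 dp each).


Rotor R = cos(23deg) - sin(23deg)*e12
Rotation angle theta = 2 * 23 = 46 degrees
v' = R*v*~R rotates v by theta.
cos(46deg) = 0.6947, sin(46deg) = 0.7193
v'_1 = -5*cos(46deg) - (-5)*sin(46deg)
= -5*0.6947 - (-5)*0.7193
= 0.12
v'_2 = -5*sin(46deg) + (-5)*cos(46deg)
= -5*0.7193 + (-5)*0.6947
= -7.07
v' = 0.12*e1 - 7.07*e2


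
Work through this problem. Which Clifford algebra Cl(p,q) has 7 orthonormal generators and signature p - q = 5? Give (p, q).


We need p + q = 7 and p - q = 5.
Adding: 2p = 7 + 5 = 12, so p = 6.
Then q = 7 - 6 = 1.
(p, q) = (6, 1)


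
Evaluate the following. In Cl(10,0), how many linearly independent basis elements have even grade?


Even subalgebra dimension = 2^(n-1)
n = 10 + 0 = 10
2^(10 - 1) = 2^9 = 512
Verification: sum of C(10,k) for even k = 1 + 45 + 210 + 210 + 45 + 1 = 512
Result = 512


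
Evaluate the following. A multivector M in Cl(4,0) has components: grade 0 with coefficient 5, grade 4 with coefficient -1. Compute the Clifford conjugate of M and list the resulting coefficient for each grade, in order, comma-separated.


Clifford conjugate sign for grade k: (-1)^(k(k+1)/2)
Grade 0: (-1)^(0*1/2) = (-1)^0 = 1, coeff 5 -> 5
Grade 4: (-1)^(4*5/2) = (-1)^10 = 1, coeff -1 -> -1
Conjugated coefficients: 5, -1


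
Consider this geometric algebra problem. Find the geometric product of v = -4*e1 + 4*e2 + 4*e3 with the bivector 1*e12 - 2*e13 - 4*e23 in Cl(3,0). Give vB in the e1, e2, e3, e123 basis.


vB has grade-1 (vector) and grade-3 (trivector) parts: vB = (v _| B) + (v ^ B).
Vector part <vB>_1:
  e1: -v2*b12 - v3*b13 = -(4)*(1) - (4)*(-2) = 4
  e2: v1*b12 - v3*b23 = (-4)*(1) - (4)*(-4) = 12
  e3: v1*b13 + v2*b23 = (-4)*(-2) + (4)*(-4) = -8
Trivector part <vB>_3:
  e123: v1*b23 - v2*b13 + v3*b12 = (-4)*(-4) - (4)*(-2) + (4)*(1) = 28
vB = 4*e1 + 12*e2 - 8*e3 + 28*e123


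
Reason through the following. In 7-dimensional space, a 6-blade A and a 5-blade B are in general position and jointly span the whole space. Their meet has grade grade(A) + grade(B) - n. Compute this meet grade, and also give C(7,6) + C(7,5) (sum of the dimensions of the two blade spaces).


Meet grade = grade(A) + grade(B) - n
= 6 + 5 - 7 = 4
C(7,6) = 7
C(7,5) = 21
dim_A + dim_B = 7 + 21 = 28


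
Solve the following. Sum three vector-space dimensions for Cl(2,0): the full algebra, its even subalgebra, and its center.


n = 2 + 0 = 2
Total dim = 2^2 = 4
Even subalgebra dim = 2^1 = 2
n is even, so center dim = 1
Sum = 4 + 2 + 1 = 7


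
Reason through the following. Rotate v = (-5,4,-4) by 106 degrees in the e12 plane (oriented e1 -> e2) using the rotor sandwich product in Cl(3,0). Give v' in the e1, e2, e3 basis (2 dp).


Rotor R = cos(53deg) - sin(53deg)*e12
Rotation angle theta = 2 * 53 = 106 degrees in the e12 plane (e1 -> e2).
The component perpendicular to the plane (e3) is invariant: v'_3 = v3 = -4.00
cos(106deg) = -0.2756, sin(106deg) = 0.9613
v'_1 = v1*cos(theta) - v2*sin(theta) = -5*(-0.2756) - 4*0.9613 = -2.47
v'_2 = v1*sin(theta) + v2*cos(theta) = -5*0.9613 + 4*(-0.2756) = -5.91
v' = -2.47*e1 - 5.91*e2 - 4.00*e3


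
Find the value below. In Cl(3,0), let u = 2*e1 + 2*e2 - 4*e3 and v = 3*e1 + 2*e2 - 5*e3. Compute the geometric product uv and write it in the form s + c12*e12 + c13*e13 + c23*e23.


In Cl(3,0): e_i^2 = 1, e_ie_j = -e_je_i for i != j.
Scalar part = u . v = 2*3 + 2*2 + (-4)*(-5)
= 6 + 4 + 20 = 30
e12 coeff = 2*2 - 2*3 = 4 - 6 = -2
e13 coeff = 2*(-5) - (-4)*3 = -10 - (-12) = 2
e23 coeff = 2*(-5) - (-4)*2 = -10 - (-8) = -2
uv = 30 - 2*e12 + 2*e13 - 2*e23


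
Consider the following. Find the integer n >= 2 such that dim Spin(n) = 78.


dim Spin(n) = dim so(n) = n(n-1)/2.
Solve n(n-1)/2 = 78, i.e. n^2 - n - 156 = 0.
Discriminant = 1 + 8*78 = 625
n = (1 + sqrt(625))/2 = (1 + 25)/2 = 13


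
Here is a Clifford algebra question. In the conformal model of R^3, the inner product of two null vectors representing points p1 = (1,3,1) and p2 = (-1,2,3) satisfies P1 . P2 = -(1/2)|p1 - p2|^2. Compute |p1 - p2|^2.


p1 - p2 = (2, 1, -2)
|p1 - p2|^2 = 2^2 + 1^2 + (-2)^2
= 4 + 1 + 4
= 9


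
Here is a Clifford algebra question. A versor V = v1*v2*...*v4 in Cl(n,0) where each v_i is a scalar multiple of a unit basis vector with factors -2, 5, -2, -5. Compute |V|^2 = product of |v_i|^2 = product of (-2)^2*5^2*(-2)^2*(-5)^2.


Each vector v_i has |v_i|^2 = s_i^2
Squared scales: (-2)^2 = 4, 5^2 = 25, (-2)^2 = 4, (-5)^2 = 25
|V|^2 = 4 * 25 * 4 * 25
= 10000


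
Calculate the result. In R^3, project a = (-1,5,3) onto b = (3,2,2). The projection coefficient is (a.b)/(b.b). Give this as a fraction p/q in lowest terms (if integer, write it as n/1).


Projection coefficient = (a . b) / (b . b)
a . b = (-1)*3 + 5*2 + 3*2
= -3 + 10 + 6 = 13
b . b = 3^2 + 2^2 + 2^2
= 9 + 4 + 4 = 17
Coefficient = 13/17
In lowest terms: 13/17


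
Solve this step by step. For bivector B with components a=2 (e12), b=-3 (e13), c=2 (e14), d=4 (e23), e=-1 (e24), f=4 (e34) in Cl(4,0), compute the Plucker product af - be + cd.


Plucker relation: af - be + cd
a*f = 2*4 = 8
b*e = (-3)*(-1) = 3
c*d = 2*4 = 8
af - be + cd = 8 - 3 + 8
= 13


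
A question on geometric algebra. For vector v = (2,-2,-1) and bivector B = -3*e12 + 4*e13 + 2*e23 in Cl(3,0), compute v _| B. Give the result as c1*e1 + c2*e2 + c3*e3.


Left contraction v _| B = <vB>_1 (grade-1 part of the geometric product vB).
Using e1_|e12 = e2, e2_|e12 = -e1, e1_|e13 = e3, e3_|e13 = -e1, e2_|e23 = e3, e3_|e23 = -e2:
e1 coeff: -v2*b12 - v3*b13 = -(-2)*(-3) - (-1)*(4) = -2
e2 coeff: v1*b12 - v3*b23 = (2)*(-3) - (-1)*(2) = -4
e3 coeff: v1*b13 + v2*b23 = (2)*(4) + (-2)*(2) = 4
v _| B = -2*e1 - 4*e2 + 4*e3


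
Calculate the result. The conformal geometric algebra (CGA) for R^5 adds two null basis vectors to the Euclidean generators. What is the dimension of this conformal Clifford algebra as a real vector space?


The conformal model of R^5 uses Cl(6,1): the 5 Euclidean generators plus two extra orthogonal generators e+ (e+^2 = +1) and e- (e-^2 = -1), from which the null vectors e0, einf are built.
Number of generators m = 5 + 2 = 7.
dim Cl(p,q) = 2^m = 2^7 = 128


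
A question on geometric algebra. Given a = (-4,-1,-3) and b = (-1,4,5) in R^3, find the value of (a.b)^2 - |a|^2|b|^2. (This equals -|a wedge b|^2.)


a . b = (-4)*(-1) + (-1)*4 + (-3)*5
= 4 + (-4) + (-15) = -15
|a|^2 = (-4)^2 + (-1)^2 + (-3)^2 = 26
|b|^2 = (-1)^2 + 4^2 + 5^2 = 42
(a.b)^2 = (-15)^2 = 225
|a|^2 * |b|^2 = 26 * 42 = 1092
Result = 225 - 1092 = -867


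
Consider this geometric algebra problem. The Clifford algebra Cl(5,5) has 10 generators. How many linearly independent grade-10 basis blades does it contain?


Number of grade-k basis blades in Cl(p,q) with n = p + q is C(n, k).
n = 5 + 5 = 10
C(10, 10) = 10! / (10! * 0!)
= 3628800 / (3628800 * 1)
= 1


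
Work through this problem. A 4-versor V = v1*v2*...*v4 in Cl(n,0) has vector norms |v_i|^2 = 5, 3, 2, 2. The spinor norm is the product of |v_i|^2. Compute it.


Spinor norm N(V) = |v1|^2 * |v2|^2 * ... * |v4|^2
= 5 * 3 * 2 * 2
Running product: 5, 15, 30, 60
N(V) = 60


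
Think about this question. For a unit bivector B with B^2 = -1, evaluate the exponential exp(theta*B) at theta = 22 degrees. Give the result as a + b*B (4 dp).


For a unit bivector B with B^2 = -1, the exponential series gives
e^(theta*B) = cos(theta) + sin(theta)*B (the GA analogue of Euler's formula).
theta = 22 degrees = 0.383972 rad
cos(22 deg) = 0.9272
sin(22 deg) = 0.3746
exp(theta*B) = 0.9272 + 0.3746*B


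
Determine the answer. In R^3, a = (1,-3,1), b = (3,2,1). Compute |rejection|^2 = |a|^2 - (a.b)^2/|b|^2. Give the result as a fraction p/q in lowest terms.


|a|^2 = 1^2 + (-3)^2 + 1^2 = 11
|b|^2 = 3^2 + 2^2 + 1^2 = 14
a . b = 1*3 + (-3)*2 + 1*1 = -2
(a.b)^2 = (-2)^2 = 4
|rej|^2 = 11 - 4/14
= (154 - 4)/14
= 150/14
In lowest terms: 75/7


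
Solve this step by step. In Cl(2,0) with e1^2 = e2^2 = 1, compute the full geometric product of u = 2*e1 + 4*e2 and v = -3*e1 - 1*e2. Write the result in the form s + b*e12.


Expand: (2*e1 + 4*e2)(-3*e1 - 1*e2)
= 2*(-3)*e1e1 + 2*(-1)*e1e2 + 4*(-3)*e2e1 + 4*(-1)*e2e2
Using e1^2 = e2^2 = 1, e2e1 = -e1e2:
Scalar part s = 2*(-3) + 4*(-1) = -6 + (-4) = -10
Bivector part b = 2*(-1) - 4*(-3) = -2 - (-12) = 10
uv = -10 + 10*e12


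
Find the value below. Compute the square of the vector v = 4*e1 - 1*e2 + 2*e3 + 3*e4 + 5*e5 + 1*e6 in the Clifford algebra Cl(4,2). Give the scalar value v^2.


v^2 = sum of c_i^2 * e_i^2
Positive signature terms (e_i^2 = +1): 4^2 + (-1)^2 + 2^2 + 3^2 = 30
Negative signature terms (e_j^2 = -1): 5^2 + 1^2 = 26
v^2 = 30 - 26 = 4


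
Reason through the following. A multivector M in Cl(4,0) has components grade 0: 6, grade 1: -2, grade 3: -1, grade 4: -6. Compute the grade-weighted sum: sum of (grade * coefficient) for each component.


Grade-weighted sum = sum of grade_k * coefficient_k
0*6 = 0
1*(-2) = -2
3*(-1) = -3
4*(-6) = -24
Total = 0 + (-2) + (-3) + (-24) = -29


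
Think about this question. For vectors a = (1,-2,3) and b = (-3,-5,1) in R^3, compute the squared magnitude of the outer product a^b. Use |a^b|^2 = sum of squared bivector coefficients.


a wedge b = (a1*b2 - a2*b1)*e12 + (a1*b3 - a3*b1)*e13 + (a2*b3 - a3*b2)*e23
e12 coeff: 1*(-5) - (-2)*(-3) = -5 - 6 = -11
e13 coeff: 1*1 - 3*(-3) = 1 - (-9) = 10
e23 coeff: (-2)*1 - 3*(-5) = -2 - (-15) = 13
|a wedge b|^2 = (-11)^2 + 10^2 + 13^2
= 121 + 100 + 169
= 390


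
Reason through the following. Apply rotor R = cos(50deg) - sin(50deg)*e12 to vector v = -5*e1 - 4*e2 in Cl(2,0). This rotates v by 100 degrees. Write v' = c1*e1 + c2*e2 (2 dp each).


Rotor R = cos(50deg) - sin(50deg)*e12
Rotation angle theta = 2 * 50 = 100 degrees
v' = R*v*~R rotates v by theta.
cos(100deg) = -0.1736, sin(100deg) = 0.9848
v'_1 = -5*cos(100deg) - (-4)*sin(100deg)
= -5*(-0.1736) - (-4)*0.9848
= 4.81
v'_2 = -5*sin(100deg) + (-4)*cos(100deg)
= -5*0.9848 + (-4)*(-0.1736)
= -4.23
v' = 4.81*e1 - 4.23*e2


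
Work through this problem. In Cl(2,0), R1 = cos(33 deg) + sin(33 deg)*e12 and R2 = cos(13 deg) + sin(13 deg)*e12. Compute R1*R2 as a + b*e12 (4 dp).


Same-plane rotors commute and their half-angles add:
R1*R2 = cos(a1 + a2) + sin(a1 + a2)*e12.
a1 + a2 = 33 + 13 = 46 deg
cos(46 deg) = 0.6947
sin(46 deg) = 0.7193
R1*R2 = 0.6947 + 0.7193*e12


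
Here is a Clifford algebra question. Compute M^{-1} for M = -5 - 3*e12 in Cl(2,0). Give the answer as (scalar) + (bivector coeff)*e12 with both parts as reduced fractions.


M = -5 - 3*e12, where e12^2 = -1.
Since M commutes with its reverse ~M = a - b*e12, M * ~M = a^2 - b^2*e12^2 = a^2 + b^2.
So M^{-1} = ~M / (a^2 + b^2) = (a - b*e12)/(a^2 + b^2).
a^2 + b^2 = 25 + 9 = 34
Scalar part = -5/34 = -5/34
Bivector coeff = 3/34 = 3/34
M^{-1} = -5/34 + 3/34*e12


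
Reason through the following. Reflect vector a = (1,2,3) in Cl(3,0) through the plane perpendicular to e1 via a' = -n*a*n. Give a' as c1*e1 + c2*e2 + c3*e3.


Reflection formula: a' = -n*a*n, with n = e1 (unit vector, n^2 = 1).
For reflection through hyperplane perp to e1:
The component along e1 flips sign, others stay.
a = (1, 2, 3)
a' = (-1, 2, 3)
a' = -1*e1 + 2*e2 + 3*e3


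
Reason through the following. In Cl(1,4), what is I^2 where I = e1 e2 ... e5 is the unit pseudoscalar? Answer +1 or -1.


The pseudoscalar I = e1...e_n (product of all n generators) of Cl(p,q) satisfies I^2 = (-1)^(q + n(n-1)/2).
p = 1, q = 4, n = p + q = 5
n(n-1)/2 = 5 * 4 / 2 = 10
Exponent = q + n(n-1)/2 = 4 + 10 = 14
I^2 = (-1)^14 = +1


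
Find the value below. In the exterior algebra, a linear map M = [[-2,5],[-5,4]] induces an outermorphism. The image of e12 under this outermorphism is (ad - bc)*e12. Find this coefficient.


The outermorphism of a linear map f sends e1^e2 to f(e1)^f(e2).
f(e1) = -2*e1 - 5*e2
f(e2) = 5*e1 + 4*e2
f(e1) ^ f(e2) = (-2*e1 - 5*e2) ^ (5*e1 + 4*e2)
= (-2)*4*e12 + (-5)*5*e21
= (-8 - (-25))*e12
= 17*e12
Coefficient = 17


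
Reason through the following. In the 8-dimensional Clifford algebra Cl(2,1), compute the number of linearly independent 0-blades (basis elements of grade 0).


Number of grade-k basis blades in Cl(p,q) with n = p + q is C(n, k).
n = 2 + 1 = 3
C(3, 0) = 3! / (0! * 3!)
= 6 / (1 * 6)
= 1


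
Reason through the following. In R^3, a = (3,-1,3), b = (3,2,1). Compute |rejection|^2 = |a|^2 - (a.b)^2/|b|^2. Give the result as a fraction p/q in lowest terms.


|a|^2 = 3^2 + (-1)^2 + 3^2 = 19
|b|^2 = 3^2 + 2^2 + 1^2 = 14
a . b = 3*3 + (-1)*2 + 3*1 = 10
(a.b)^2 = 10^2 = 100
|rej|^2 = 19 - 100/14
= (266 - 100)/14
= 166/14
In lowest terms: 83/7


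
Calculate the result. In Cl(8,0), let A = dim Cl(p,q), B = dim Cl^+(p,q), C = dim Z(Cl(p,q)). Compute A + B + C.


n = 8 + 0 = 8
Total dim = 2^8 = 256
Even subalgebra dim = 2^7 = 128
n is even, so center dim = 1
Sum = 256 + 128 + 1 = 385


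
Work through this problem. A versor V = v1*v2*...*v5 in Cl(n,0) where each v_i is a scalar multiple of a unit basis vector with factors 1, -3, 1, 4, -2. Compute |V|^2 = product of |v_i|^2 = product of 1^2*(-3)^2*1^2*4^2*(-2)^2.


Each vector v_i has |v_i|^2 = s_i^2
Squared scales: 1^2 = 1, (-3)^2 = 9, 1^2 = 1, 4^2 = 16, (-2)^2 = 4
|V|^2 = 1 * 9 * 1 * 16 * 4
= 576


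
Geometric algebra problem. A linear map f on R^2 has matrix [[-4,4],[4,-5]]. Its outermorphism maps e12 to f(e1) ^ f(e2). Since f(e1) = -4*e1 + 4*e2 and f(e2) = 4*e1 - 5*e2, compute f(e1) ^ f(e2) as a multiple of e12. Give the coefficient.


The outermorphism of a linear map f sends e1^e2 to f(e1)^f(e2).
f(e1) = -4*e1 + 4*e2
f(e2) = 4*e1 - 5*e2
f(e1) ^ f(e2) = (-4*e1 + 4*e2) ^ (4*e1 - 5*e2)
= (-4)*(-5)*e12 + 4*4*e21
= (20 - 16)*e12
= 4*e12
Coefficient = 4


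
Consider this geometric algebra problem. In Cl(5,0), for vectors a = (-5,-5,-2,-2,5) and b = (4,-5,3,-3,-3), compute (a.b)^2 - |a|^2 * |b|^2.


a . b = (-5)*4 + (-5)*(-5) + (-2)*3 + (-2)*(-3) + 5*(-3)
= -20 + 25 + (-6) + 6 + (-15) = -10
|a|^2 = (-5)^2 + (-5)^2 + (-2)^2 + (-2)^2 + 5^2 = 83
|b|^2 = 4^2 + (-5)^2 + 3^2 + (-3)^2 + (-3)^2 = 68
(a.b)^2 = (-10)^2 = 100
|a|^2 * |b|^2 = 83 * 68 = 5644
Result = 100 - 5644 = -5544


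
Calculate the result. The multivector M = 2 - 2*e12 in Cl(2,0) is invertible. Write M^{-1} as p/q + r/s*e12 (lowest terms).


M = 2 - 2*e12, where e12^2 = -1.
Since M commutes with its reverse ~M = a - b*e12, M * ~M = a^2 - b^2*e12^2 = a^2 + b^2.
So M^{-1} = ~M / (a^2 + b^2) = (a - b*e12)/(a^2 + b^2).
a^2 + b^2 = 4 + 4 = 8
Scalar part = 2/8 = 1/4
Bivector coeff = 2/8 = 1/4
M^{-1} = 1/4 + 1/4*e12


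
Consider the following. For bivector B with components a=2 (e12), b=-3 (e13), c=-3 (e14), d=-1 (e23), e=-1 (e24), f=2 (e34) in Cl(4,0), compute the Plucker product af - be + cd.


Plucker relation: af - be + cd
a*f = 2*2 = 4
b*e = (-3)*(-1) = 3
c*d = (-3)*(-1) = 3
af - be + cd = 4 - 3 + 3
= 4


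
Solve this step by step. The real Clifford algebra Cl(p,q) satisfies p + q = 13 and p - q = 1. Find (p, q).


We need p + q = 13 and p - q = 1.
Adding: 2p = 13 + 1 = 14, so p = 7.
Then q = 13 - 7 = 6.
(p, q) = (7, 6)


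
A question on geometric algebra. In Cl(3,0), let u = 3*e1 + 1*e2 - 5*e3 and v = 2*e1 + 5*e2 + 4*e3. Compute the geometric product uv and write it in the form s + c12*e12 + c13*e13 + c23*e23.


In Cl(3,0): e_i^2 = 1, e_ie_j = -e_je_i for i != j.
Scalar part = u . v = 3*2 + 1*5 + (-5)*4
= 6 + 5 + (-20) = -9
e12 coeff = 3*5 - 1*2 = 15 - 2 = 13
e13 coeff = 3*4 - (-5)*2 = 12 - (-10) = 22
e23 coeff = 1*4 - (-5)*5 = 4 - (-25) = 29
uv = -9 + 13*e12 + 22*e13 + 29*e23


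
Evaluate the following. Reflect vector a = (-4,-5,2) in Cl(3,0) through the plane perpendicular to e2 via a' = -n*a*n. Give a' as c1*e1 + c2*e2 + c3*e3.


Reflection formula: a' = -n*a*n, with n = e2 (unit vector, n^2 = 1).
For reflection through hyperplane perp to e2:
The component along e2 flips sign, others stay.
a = (-4, -5, 2)
a' = (-4, 5, 2)
a' = -4*e1 + 5*e2 + 2*e3


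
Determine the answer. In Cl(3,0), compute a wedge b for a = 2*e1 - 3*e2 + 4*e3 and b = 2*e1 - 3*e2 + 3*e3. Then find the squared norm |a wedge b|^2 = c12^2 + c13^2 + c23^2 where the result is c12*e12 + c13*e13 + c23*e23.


a wedge b = (a1*b2 - a2*b1)*e12 + (a1*b3 - a3*b1)*e13 + (a2*b3 - a3*b2)*e23
e12 coeff: 2*(-3) - (-3)*2 = -6 - (-6) = 0
e13 coeff: 2*3 - 4*2 = 6 - 8 = -2
e23 coeff: (-3)*3 - 4*(-3) = -9 - (-12) = 3
|a wedge b|^2 = 0^2 + (-2)^2 + 3^2
= 0 + 4 + 9
= 13


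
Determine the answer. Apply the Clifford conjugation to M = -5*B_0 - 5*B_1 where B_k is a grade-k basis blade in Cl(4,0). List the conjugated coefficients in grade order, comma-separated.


Clifford conjugate sign for grade k: (-1)^(k(k+1)/2)
Grade 0: (-1)^(0*1/2) = (-1)^0 = 1, coeff -5 -> -5
Grade 1: (-1)^(1*2/2) = (-1)^1 = -1, coeff -5 -> 5
Conjugated coefficients: -5, 5


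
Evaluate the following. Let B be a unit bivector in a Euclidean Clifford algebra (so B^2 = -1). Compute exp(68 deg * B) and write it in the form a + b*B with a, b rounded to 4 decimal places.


For a unit bivector B with B^2 = -1, the exponential series gives
e^(theta*B) = cos(theta) + sin(theta)*B (the GA analogue of Euler's formula).
theta = 68 degrees = 1.186824 rad
cos(68 deg) = 0.3746
sin(68 deg) = 0.9272
exp(theta*B) = 0.3746 + 0.9272*B


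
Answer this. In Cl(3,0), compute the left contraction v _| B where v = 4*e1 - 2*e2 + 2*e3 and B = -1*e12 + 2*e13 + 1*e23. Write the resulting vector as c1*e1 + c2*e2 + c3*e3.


Left contraction v _| B = <vB>_1 (grade-1 part of the geometric product vB).
Using e1_|e12 = e2, e2_|e12 = -e1, e1_|e13 = e3, e3_|e13 = -e1, e2_|e23 = e3, e3_|e23 = -e2:
e1 coeff: -v2*b12 - v3*b13 = -(-2)*(-1) - (2)*(2) = -6
e2 coeff: v1*b12 - v3*b23 = (4)*(-1) - (2)*(1) = -6
e3 coeff: v1*b13 + v2*b23 = (4)*(2) + (-2)*(1) = 6
v _| B = -6*e1 - 6*e2 + 6*e3


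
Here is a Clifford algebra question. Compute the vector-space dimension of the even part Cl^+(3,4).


Even subalgebra dimension = 2^(n-1)
n = 3 + 4 = 7
2^(7 - 1) = 2^6 = 64
Verification: sum of C(7,k) for even k = 1 + 21 + 35 + 7 = 64
Result = 64


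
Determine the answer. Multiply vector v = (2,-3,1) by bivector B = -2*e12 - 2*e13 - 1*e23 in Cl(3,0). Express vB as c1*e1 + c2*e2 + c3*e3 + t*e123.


vB has grade-1 (vector) and grade-3 (trivector) parts: vB = (v _| B) + (v ^ B).
Vector part <vB>_1:
  e1: -v2*b12 - v3*b13 = -(-3)*(-2) - (1)*(-2) = -4
  e2: v1*b12 - v3*b23 = (2)*(-2) - (1)*(-1) = -3
  e3: v1*b13 + v2*b23 = (2)*(-2) + (-3)*(-1) = -1
Trivector part <vB>_3:
  e123: v1*b23 - v2*b13 + v3*b12 = (2)*(-1) - (-3)*(-2) + (1)*(-2) = -10
vB = -4*e1 - 3*e2 - 1*e3 - 10*e123


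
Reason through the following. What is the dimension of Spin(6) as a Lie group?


Spin(n) double-covers SO(n); both have Lie algebra so(n) of dimension n(n-1)/2.
n = 6
n(n-1) = 6 * 5 = 30
dim Spin(6) = 30/2 = 15


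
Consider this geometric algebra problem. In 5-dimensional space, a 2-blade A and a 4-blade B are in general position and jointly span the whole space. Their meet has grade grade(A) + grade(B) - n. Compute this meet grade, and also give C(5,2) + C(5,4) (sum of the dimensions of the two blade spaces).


Meet grade = grade(A) + grade(B) - n
= 2 + 4 - 5 = 1
C(5,2) = 10
C(5,4) = 5
dim_A + dim_B = 10 + 5 = 15


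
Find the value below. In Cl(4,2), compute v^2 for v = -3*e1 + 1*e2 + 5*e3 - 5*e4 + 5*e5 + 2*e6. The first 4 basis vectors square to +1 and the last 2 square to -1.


v^2 = sum of c_i^2 * e_i^2
Positive signature terms (e_i^2 = +1): (-3)^2 + 1^2 + 5^2 + (-5)^2 = 60
Negative signature terms (e_j^2 = -1): 5^2 + 2^2 = 29
v^2 = 60 - 29 = 31


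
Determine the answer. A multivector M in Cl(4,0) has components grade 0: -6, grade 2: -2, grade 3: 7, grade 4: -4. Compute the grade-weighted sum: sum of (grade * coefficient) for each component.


Grade-weighted sum = sum of grade_k * coefficient_k
0*(-6) = 0
2*(-2) = -4
3*7 = 21
4*(-4) = -16
Total = 0 + (-4) + 21 + (-16) = 1


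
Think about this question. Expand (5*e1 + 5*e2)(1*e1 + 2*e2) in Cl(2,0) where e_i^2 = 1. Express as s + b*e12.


Expand: (5*e1 + 5*e2)(1*e1 + 2*e2)
= 5*1*e1e1 + 5*2*e1e2 + 5*1*e2e1 + 5*2*e2e2
Using e1^2 = e2^2 = 1, e2e1 = -e1e2:
Scalar part s = 5*1 + 5*2 = 5 + 10 = 15
Bivector part b = 5*2 - 5*1 = 10 - 5 = 5
uv = 15 + 5*e12


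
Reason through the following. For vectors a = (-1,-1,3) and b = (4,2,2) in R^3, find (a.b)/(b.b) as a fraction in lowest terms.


Projection coefficient = (a . b) / (b . b)
a . b = (-1)*4 + (-1)*2 + 3*2
= -4 + (-2) + 6 = 0
b . b = 4^2 + 2^2 + 2^2
= 16 + 4 + 4 = 24
Coefficient = 0/24
In lowest terms: 0/1


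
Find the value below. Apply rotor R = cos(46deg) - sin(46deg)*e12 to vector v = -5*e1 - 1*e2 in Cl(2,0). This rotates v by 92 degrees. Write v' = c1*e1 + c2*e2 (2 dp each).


Rotor R = cos(46deg) - sin(46deg)*e12
Rotation angle theta = 2 * 46 = 92 degrees
v' = R*v*~R rotates v by theta.
cos(92deg) = -0.0349, sin(92deg) = 0.9994
v'_1 = -5*cos(92deg) - (-1)*sin(92deg)
= -5*(-0.0349) - (-1)*0.9994
= 1.17
v'_2 = -5*sin(92deg) + (-1)*cos(92deg)
= -5*0.9994 + (-1)*(-0.0349)
= -4.96
v' = 1.17*e1 - 4.96*e2


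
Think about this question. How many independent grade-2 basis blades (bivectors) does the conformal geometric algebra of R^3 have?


The conformal model of R^3 uses Cl(4,1) with m = 3 + 2 = 5 generators.
Number of grade-2 blades = C(m, 2) = C(5, 2)
= 5*4/2 = 10


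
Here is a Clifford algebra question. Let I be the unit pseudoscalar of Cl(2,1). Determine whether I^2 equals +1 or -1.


The pseudoscalar I = e1...e_n (product of all n generators) of Cl(p,q) satisfies I^2 = (-1)^(q + n(n-1)/2).
p = 2, q = 1, n = p + q = 3
n(n-1)/2 = 3 * 2 / 2 = 3
Exponent = q + n(n-1)/2 = 1 + 3 = 4
I^2 = (-1)^4 = +1


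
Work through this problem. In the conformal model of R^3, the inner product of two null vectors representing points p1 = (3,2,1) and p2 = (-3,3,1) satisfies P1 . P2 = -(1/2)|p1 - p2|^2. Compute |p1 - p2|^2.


p1 - p2 = (6, -1, 0)
|p1 - p2|^2 = 6^2 + (-1)^2 + 0^2
= 36 + 1 + 0
= 37


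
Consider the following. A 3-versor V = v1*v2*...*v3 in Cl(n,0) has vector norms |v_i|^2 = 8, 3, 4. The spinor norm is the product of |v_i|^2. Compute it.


Spinor norm N(V) = |v1|^2 * |v2|^2 * ... * |v3|^2
= 8 * 3 * 4
Running product: 8, 24, 96
N(V) = 96


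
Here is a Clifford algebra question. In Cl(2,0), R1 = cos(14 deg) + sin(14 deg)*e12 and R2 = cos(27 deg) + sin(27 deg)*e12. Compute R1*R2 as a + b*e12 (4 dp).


Same-plane rotors commute and their half-angles add:
R1*R2 = cos(a1 + a2) + sin(a1 + a2)*e12.
a1 + a2 = 14 + 27 = 41 deg
cos(41 deg) = 0.7547
sin(41 deg) = 0.6561
R1*R2 = 0.7547 + 0.6561*e12


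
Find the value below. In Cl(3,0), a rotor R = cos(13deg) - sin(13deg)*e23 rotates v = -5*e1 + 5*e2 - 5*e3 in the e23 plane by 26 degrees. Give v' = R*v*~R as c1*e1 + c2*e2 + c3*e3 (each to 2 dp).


Rotor R = cos(13deg) - sin(13deg)*e23
Rotation angle theta = 2 * 13 = 26 degrees in the e23 plane (e2 -> e3).
The component perpendicular to the plane (e1) is invariant: v'_1 = v1 = -5.00
cos(26deg) = 0.8988, sin(26deg) = 0.4384
v'_2 = v2*cos(theta) - v3*sin(theta) = 5*0.8988 - (-5)*0.4384 = 6.69
v'_3 = v2*sin(theta) + v3*cos(theta) = 5*0.4384 + (-5)*0.8988 = -2.30
v' = -5.00*e1 + 6.69*e2 - 2.30*e3


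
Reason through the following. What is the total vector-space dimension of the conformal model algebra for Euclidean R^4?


The conformal model of R^4 uses Cl(5,1): the 4 Euclidean generators plus two extra orthogonal generators e+ (e+^2 = +1) and e- (e-^2 = -1), from which the null vectors e0, einf are built.
Number of generators m = 4 + 2 = 6.
dim Cl(p,q) = 2^m = 2^6 = 64


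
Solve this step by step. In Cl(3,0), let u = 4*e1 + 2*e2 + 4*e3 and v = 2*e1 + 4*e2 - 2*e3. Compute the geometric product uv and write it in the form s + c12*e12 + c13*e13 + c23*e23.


In Cl(3,0): e_i^2 = 1, e_ie_j = -e_je_i for i != j.
Scalar part = u . v = 4*2 + 2*4 + 4*(-2)
= 8 + 8 + (-8) = 8
e12 coeff = 4*4 - 2*2 = 16 - 4 = 12
e13 coeff = 4*(-2) - 4*2 = -8 - 8 = -16
e23 coeff = 2*(-2) - 4*4 = -4 - 16 = -20
uv = 8 + 12*e12 - 16*e13 - 20*e23


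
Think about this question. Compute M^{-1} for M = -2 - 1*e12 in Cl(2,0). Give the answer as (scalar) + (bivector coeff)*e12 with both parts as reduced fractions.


M = -2 - 1*e12, where e12^2 = -1.
Since M commutes with its reverse ~M = a - b*e12, M * ~M = a^2 - b^2*e12^2 = a^2 + b^2.
So M^{-1} = ~M / (a^2 + b^2) = (a - b*e12)/(a^2 + b^2).
a^2 + b^2 = 4 + 1 = 5
Scalar part = -2/5 = -2/5
Bivector coeff = 1/5 = 1/5
M^{-1} = -2/5 + 1/5*e12


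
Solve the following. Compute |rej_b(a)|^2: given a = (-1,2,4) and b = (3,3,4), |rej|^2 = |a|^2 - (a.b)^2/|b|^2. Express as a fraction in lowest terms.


|a|^2 = (-1)^2 + 2^2 + 4^2 = 21
|b|^2 = 3^2 + 3^2 + 4^2 = 34
a . b = (-1)*3 + 2*3 + 4*4 = 19
(a.b)^2 = 19^2 = 361
|rej|^2 = 21 - 361/34
= (714 - 361)/34
= 353/34
In lowest terms: 353/34


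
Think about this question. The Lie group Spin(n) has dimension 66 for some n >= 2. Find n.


dim Spin(n) = dim so(n) = n(n-1)/2.
Solve n(n-1)/2 = 66, i.e. n^2 - n - 132 = 0.
Discriminant = 1 + 8*66 = 529
n = (1 + sqrt(529))/2 = (1 + 23)/2 = 12
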